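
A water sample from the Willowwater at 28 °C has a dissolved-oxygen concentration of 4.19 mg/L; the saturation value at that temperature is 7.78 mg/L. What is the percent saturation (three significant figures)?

53.9 % saturation

% saturation = C/C_s × 100 = 4.19/7.78 × 100 = 53.9 %.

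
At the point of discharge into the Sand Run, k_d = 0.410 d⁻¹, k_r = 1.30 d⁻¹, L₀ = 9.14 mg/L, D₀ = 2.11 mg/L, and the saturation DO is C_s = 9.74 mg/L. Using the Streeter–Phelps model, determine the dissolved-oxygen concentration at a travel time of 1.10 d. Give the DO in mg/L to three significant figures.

k_d L₀/(k_r−k_d) = 0.410×9.14/(1.30−0.410) = 3.747/0.8900 = 4.211 mg/L.
e^(−k_d t) = e^(−0.410×1.100) = 0.6370; e^(−k_r t) = e^(−1.30×1.100) = 0.2393.
D = 4.211 × (0.6370 − 0.2393) + 2.11 × 0.2393 = 1.674 + 0.5049 = 2.179 mg/L.
DO = C_s − D = 9.74 − 2.179 = 7.561 mg/L.

DO ≈ 7.56 mg/L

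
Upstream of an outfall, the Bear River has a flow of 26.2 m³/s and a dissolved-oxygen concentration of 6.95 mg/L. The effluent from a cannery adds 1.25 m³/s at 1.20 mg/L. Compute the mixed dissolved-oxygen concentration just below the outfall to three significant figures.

6.69 mg/L

Flow-weighted mixing: C = (Q_r C_r + Q_w C_w)/(Q_r + Q_w)
= (26.2×6.95 + 1.25×1.20)/(26.2 + 1.25) = 183.6/27.45 = 6.688 mg/L.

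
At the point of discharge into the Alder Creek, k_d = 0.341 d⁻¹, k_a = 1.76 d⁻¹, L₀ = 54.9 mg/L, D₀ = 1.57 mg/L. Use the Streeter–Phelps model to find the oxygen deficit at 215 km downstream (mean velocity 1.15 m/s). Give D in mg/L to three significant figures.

Travel time t = x/v = 215 km / (1.15 m/s) = 215000 m / 1.15 m/s = 187000 s = 2.164 d.
k_d L₀/(k_a−k_d) = 0.341×54.9/(1.76−0.341) = 18.72/1.419 = 13.19 mg/L.
e^(−k_d t) = e^(−0.341×2.164) = 0.4781; e^(−k_a t) = e^(−1.76×2.164) = 0.02218.
D = 13.19 × (0.4781 − 0.02218) + 1.57 × 0.02218 = 6.015 + 0.03483 = 6.050 mg/L.

D ≈ 6.05 mg/L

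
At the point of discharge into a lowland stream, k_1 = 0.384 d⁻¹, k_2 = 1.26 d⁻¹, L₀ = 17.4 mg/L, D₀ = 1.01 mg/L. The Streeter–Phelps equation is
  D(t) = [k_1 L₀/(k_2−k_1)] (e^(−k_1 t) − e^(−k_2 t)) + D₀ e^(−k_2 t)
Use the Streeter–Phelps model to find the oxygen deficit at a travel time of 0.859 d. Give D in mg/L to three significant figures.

k_1 L₀/(k_2−k_1) = 0.384×17.4/(1.26−0.384) = 6.682/0.8760 = 7.627 mg/L.
e^(−k_1 t) = e^(−0.384×0.8590) = 0.7190; e^(−k_2 t) = e^(−1.26×0.8590) = 0.3388.
D = 7.627 × (0.7190 − 0.3388) + 1.01 × 0.3388 = 2.900 + 0.3422 = 3.242 mg/L.

D ≈ 3.24 mg/L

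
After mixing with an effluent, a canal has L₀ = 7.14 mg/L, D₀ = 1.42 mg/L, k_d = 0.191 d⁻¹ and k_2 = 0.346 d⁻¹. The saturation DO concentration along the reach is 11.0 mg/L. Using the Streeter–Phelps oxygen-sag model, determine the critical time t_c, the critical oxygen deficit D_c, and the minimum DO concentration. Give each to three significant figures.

t_c ≈ 2.70 d; D_c ≈ 2.35 mg/L; min DO ≈ 8.65 mg/L

With k_2/k_d = 1.812 and 1 − D₀(k_2−k_d)/(k_d L₀) = 0.8386,
t_c = ln(1.812 × 0.8386) / (0.346 − 0.191) = ln(1.519) / 0.1550 = 0.4182/0.1550 = 2.698 d.
L(t_c) = L₀ e^(−k_d t_c) = 7.14 × 0.5973 = 4.265 mg/L, and at the critical point k_2 D_c = k_d L, so D_c = (0.191/0.346) × 4.265 = 2.354 mg/L.
Minimum DO = C_s − D_c = 11.0 − 2.354 = 8.646 mg/L.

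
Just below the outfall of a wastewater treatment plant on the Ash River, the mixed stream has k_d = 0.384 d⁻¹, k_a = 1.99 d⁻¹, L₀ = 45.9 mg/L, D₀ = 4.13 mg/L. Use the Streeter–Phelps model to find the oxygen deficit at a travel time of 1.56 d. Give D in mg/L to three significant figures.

D ≈ 5.72 mg/L

k_d L₀/(k_a−k_d) = 0.384×45.9/(1.99−0.384) = 17.63/1.606 = 10.97 mg/L.
e^(−k_d t) = e^(−0.384×1.560) = 0.5493; e^(−k_a t) = e^(−1.99×1.560) = 0.04485.
D = 10.97 × (0.5493 − 0.04485) + 4.13 × 0.04485 = 5.537 + 0.1852 = 5.722 mg/L.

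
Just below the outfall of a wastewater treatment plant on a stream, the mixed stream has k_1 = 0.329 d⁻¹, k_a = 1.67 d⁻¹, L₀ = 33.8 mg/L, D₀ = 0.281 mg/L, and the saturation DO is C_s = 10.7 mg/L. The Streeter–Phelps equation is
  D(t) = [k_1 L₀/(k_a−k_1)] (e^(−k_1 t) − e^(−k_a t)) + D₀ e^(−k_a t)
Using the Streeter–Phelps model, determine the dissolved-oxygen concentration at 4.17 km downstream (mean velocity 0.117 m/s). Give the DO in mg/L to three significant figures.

Travel time t = x/v = 4.17 km / (0.117 m/s) = 4170 m / 0.117 m/s = 35640 s = 0.4125 d.
k_1 L₀/(k_a−k_1) = 0.329×33.8/(1.67−0.329) = 11.12/1.341 = 8.292 mg/L.
e^(−k_1 t) = e^(−0.329×0.4125) = 0.8731; e^(−k_a t) = e^(−1.67×0.4125) = 0.5021.
D = 8.292 × (0.8731 − 0.5021) + 0.281 × 0.5021 = 3.076 + 0.1411 = 3.217 mg/L.
DO = C_s − D = 10.7 − 3.217 = 7.483 mg/L.

DO ≈ 7.48 mg/L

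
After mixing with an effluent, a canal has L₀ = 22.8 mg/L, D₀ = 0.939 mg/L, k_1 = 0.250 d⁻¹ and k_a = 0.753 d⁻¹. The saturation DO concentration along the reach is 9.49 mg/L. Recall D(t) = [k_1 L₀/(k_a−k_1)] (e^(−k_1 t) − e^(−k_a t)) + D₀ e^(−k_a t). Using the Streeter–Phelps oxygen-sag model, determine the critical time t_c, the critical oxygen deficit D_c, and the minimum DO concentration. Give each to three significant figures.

t_c ≈ 2.02 d; D_c ≈ 4.57 mg/L; min DO ≈ 4.92 mg/L

At the critical point dD/dt = 0, so k_1 L₀ e^(−k_1 t) = k_a D. Substituting D(t) from the Streeter–Phelps equation and solving for t gives
t_c = ln[(k_a/k_1)(1 − D₀(k_a−k_1)/(k_1 L₀))] / (k_a−k_1).
Here k_a−k_1 = 0.5030 d⁻¹ and 1 − D₀(k_a−k_1)/(k_1 L₀) = 1 − 0.939×0.5030/(0.250×22.8) = 0.9171, so
t_c = ln(3.012 × 0.9171) / 0.5030 = 1.016 / 0.5030 = 2.020 d.
D_c = (k_1/k_a) L₀ e^(−k_1 t_c) = (0.250/0.753) × 22.8 × e^(−0.250×2.020) = 0.3320 × 22.8 × 0.6035 = 4.568 mg/L.
Minimum DO = C_s − D_c = 9.49 − 4.568 = 4.922 mg/L.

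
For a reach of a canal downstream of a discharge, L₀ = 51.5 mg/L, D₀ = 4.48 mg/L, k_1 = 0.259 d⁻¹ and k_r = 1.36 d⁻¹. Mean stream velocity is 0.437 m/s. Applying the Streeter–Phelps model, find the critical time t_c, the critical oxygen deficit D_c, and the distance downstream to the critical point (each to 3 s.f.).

With k_r/k_1 = 5.251 and 1 − D₀(k_r−k_1)/(k_1 L₀) = 0.6302,
t_c = ln(5.251 × 0.6302) / (1.36 − 0.259) = ln(3.309) / 1.101 = 1.197/1.101 = 1.087 d.
D_c = (k_1/k_r) L₀ e^(−k_1 t_c) = (0.259/1.36) × 51.5 × e^(−0.259×1.087) = 0.1904 × 51.5 × 0.7546 = 7.401 mg/L.
x_c = v t_c = 0.437 m/s × 1.087 d × 86400 s/d = 41040 m ≈ 41.0 km.

t_c ≈ 1.09 d; D_c ≈ 7.40 mg/L; x_c ≈ 41.0 km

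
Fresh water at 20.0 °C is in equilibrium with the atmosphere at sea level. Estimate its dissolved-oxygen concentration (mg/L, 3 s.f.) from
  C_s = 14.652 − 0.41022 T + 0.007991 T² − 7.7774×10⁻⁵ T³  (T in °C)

C_s = 14.652 − 0.41022×20.0 + 0.007991×20.0² − 7.7774×10⁻⁵×20.0³ = 9.022 mg/L.

C_s ≈ 9.02 mg/L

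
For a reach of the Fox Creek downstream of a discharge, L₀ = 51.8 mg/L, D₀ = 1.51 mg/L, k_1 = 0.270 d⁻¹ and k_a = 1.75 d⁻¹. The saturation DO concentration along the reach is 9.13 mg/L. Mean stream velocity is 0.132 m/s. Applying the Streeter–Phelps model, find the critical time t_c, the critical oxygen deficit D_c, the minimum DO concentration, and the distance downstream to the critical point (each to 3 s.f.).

t_c ≈ 1.15 d; D_c ≈ 5.87 mg/L; min DO ≈ 3.26 mg/L; x_c ≈ 13.1 km

t_c = [1/(k_a−k_1)] ln[(k_a/k_1)(1 − D₀(k_a−k_1)/(k_1 L₀))]
= [1/(1.75−0.270)] ln[(1.75/0.270)(1 − 1.51×1.480/(0.270×51.8))]
= (1/1.480) ln[6.481 × 0.8402] = 0.6757 × ln(5.446) = 0.6757 × 1.695 = 1.145 d.
D_c = (k_1/k_a) L₀ e^(−k_1 t_c) = (0.270/1.75) × 51.8 × e^(−0.270×1.145) = 0.1543 × 51.8 × 0.7340 = 5.866 mg/L.
Minimum DO = C_s − D_c = 9.13 − 5.866 = 3.264 mg/L.
x_c = v t_c = 0.132 m/s × 1.145 d × 86400 s/d = 13060 m ≈ 13.1 km.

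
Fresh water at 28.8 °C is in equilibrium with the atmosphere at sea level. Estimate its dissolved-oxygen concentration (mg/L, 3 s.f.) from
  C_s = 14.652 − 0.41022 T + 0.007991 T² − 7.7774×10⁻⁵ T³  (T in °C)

C_s ≈ 7.61 mg/L

C_s = 14.652 − 0.41022×28.8 + 0.007991×28.8² − 7.7774×10⁻⁵×28.8³ = 7.608 mg/L.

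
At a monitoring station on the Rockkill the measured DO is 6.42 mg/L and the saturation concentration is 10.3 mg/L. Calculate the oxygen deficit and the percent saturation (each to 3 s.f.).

D ≈ 3.88 mg/L; 62.3 % saturation

D = C_s − C = 10.3 − 6.42 = 3.88 mg/L.
% saturation = 6.42/10.3 × 100 = 62.3 %.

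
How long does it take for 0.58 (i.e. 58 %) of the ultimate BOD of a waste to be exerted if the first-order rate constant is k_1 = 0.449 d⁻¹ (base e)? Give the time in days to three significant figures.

y/L₀ = 1 − e^(−k_1 t) = 0.58 ⇒ e^(−k_1 t) = 0.420
t = −ln(0.420) / 0.449 = 0.8675 / 0.449 = 1.932 d.

t ≈ 1.93 d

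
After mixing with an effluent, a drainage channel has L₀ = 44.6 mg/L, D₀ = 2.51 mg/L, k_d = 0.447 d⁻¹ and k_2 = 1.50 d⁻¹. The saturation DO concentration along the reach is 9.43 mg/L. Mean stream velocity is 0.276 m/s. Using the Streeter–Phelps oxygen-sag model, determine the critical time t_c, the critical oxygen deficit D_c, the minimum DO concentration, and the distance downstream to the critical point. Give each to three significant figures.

t_c ≈ 1.01 d; D_c ≈ 8.44 mg/L; min DO ≈ 0.985 mg/L; x_c ≈ 24.2 km

With k_2/k_d = 3.356 and 1 − D₀(k_2−k_d)/(k_d L₀) = 0.8674,
t_c = ln(3.356 × 0.8674) / (1.50 − 0.447) = ln(2.911) / 1.053 = 1.068/1.053 = 1.015 d.
L(t_c) = L₀ e^(−k_d t_c) = 44.6 × 0.6354 = 28.34 mg/L, and at the critical point k_2 D_c = k_d L, so D_c = (0.447/1.50) × 28.34 = 8.445 mg/L.
Minimum DO = C_s − D_c = 9.43 − 8.445 = 0.9855 mg/L.
x_c = v t_c = 0.276 m/s × 1.015 d × 86400 s/d = 24200 m ≈ 24.2 km.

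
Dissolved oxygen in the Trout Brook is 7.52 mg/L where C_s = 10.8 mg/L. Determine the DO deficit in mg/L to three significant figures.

D ≈ 3.28 mg/L

D = C_s − C = 10.8 − 7.52 = 3.28 mg/L.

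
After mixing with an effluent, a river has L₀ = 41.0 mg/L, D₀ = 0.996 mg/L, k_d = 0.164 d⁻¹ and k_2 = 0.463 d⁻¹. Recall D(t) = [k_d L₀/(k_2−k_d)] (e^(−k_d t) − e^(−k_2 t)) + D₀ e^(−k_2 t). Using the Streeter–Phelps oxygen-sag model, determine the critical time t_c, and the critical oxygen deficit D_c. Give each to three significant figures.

At the critical point dD/dt = 0, so k_d L₀ e^(−k_d t) = k_2 D. Substituting D(t) from the Streeter–Phelps equation and solving for t gives
t_c = ln[(k_2/k_d)(1 − D₀(k_2−k_d)/(k_d L₀))] / (k_2−k_d).
Here k_2−k_d = 0.2990 d⁻¹ and 1 − D₀(k_2−k_d)/(k_d L₀) = 1 − 0.996×0.2990/(0.164×41.0) = 0.9557, so
t_c = ln(2.823 × 0.9557) / 0.2990 = 0.9926 / 0.2990 = 3.320 d.
L(t_c) = L₀ e^(−k_d t_c) = 41.0 × 0.5802 = 23.79 mg/L, and at the critical point k_2 D_c = k_d L, so D_c = (0.164/0.463) × 23.79 = 8.426 mg/L.

t_c ≈ 3.32 d; D_c ≈ 8.43 mg/L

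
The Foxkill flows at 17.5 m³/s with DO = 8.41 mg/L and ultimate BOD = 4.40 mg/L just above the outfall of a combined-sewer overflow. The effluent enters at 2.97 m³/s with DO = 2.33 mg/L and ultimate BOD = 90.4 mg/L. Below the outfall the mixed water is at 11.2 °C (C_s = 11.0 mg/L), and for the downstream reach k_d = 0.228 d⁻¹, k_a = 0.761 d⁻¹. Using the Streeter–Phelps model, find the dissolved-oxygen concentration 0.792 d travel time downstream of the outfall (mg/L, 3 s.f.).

Mixed DO = (17.5×8.41 + 2.97×2.33)/(17.5+2.97) = 154.1/20.47 = 7.528 mg/L.
Mixed L₀ = (17.5×4.40 + 2.97×90.4)/(20.47) = 345.5/20.47 = 16.88 mg/L.
Initial deficit D₀ = C_s − DO₀ = 11.0 − 7.528 = 3.472 mg/L.
D(0.792) = [0.228×16.88/(0.761−0.228)](e^(−0.228×0.792) − e^(−0.761×0.792)) + 3.472 e^(−0.761×0.792)
= 7.220 × (0.8348 − 0.5473) + 3.472 × 0.5473 = 3.976 mg/L.
DO = 11.0 − 3.976 = 7.024 mg/L.

DO ≈ 7.02 mg/L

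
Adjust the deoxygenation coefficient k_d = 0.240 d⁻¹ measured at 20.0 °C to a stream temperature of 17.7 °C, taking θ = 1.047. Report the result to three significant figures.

k_d ≈ 0.216 d⁻¹

k_d(T₂) = k_d(T₁) · θ^(T₂−T₁) = 0.240 × 1.047^(17.7−20.0)
= 0.240 × 1.047^-2.30 = 0.240 × 0.8998 = 0.2159 d⁻¹.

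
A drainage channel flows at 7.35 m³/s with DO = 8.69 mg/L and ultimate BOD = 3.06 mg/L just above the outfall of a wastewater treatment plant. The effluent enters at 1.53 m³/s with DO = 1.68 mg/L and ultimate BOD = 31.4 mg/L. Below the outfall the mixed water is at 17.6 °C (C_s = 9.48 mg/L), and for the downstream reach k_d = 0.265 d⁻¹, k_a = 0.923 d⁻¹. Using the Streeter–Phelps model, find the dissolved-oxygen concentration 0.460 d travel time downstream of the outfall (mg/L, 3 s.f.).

Mixed DO = (7.35×8.69 + 1.53×1.68)/(7.35+1.53) = 66.44/8.880 = 7.482 mg/L.
Mixed L₀ = (7.35×3.06 + 1.53×31.4)/(8.880) = 70.53/8.880 = 7.943 mg/L.
Initial deficit D₀ = C_s − DO₀ = 9.48 − 7.482 = 1.998 mg/L.
D(0.460) = [0.265×7.943/(0.923−0.265)](e^(−0.265×0.460) − e^(−0.923×0.460)) + 1.998 e^(−0.923×0.460)
= 3.199 × (0.8852 − 0.6540) + 1.998 × 0.6540 = 2.046 mg/L.
DO = 9.48 − 2.046 = 7.434 mg/L.

DO ≈ 7.43 mg/L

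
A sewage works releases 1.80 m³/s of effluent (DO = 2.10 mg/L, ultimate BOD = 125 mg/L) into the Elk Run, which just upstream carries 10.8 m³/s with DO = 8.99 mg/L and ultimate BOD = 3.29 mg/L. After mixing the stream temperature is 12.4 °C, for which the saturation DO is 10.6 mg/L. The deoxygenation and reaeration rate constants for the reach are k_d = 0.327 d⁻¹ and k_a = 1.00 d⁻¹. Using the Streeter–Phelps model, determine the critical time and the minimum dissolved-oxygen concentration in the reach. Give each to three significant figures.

t_c ≈ 1.22 d; minimum DO ≈ 6.06 mg/L

Mixed DO = (10.8×8.99 + 1.80×2.10)/(10.8+1.80) = 100.9/12.60 = 8.006 mg/L.
Mixed L₀ = (10.8×3.29 + 1.80×125)/(12.60) = 260.5/12.60 = 20.68 mg/L.
Initial deficit D₀ = C_s − DO₀ = 10.6 − 8.006 = 2.594 mg/L.
t_c = (1/0.6730) ln[(1.00/0.327)(1 − 2.594×0.6730/(0.327×20.68))] = 1.486 × ln(2.268) = 1.217 d.
D_c = (0.327/1.00) × 20.68 × e^(−0.327×1.217) = 0.3270 × 20.68 × 0.6717 = 4.541 mg/L.
Minimum DO = 10.6 − 4.541 = 6.059 mg/L.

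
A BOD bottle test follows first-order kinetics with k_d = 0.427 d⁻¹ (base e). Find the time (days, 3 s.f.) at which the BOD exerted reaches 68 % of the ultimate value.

t ≈ 2.67 d

y/L₀ = 1 − e^(−k_d t) = 0.68 ⇒ e^(−k_d t) = 0.320
t = −ln(0.320) / 0.427 = 1.139 / 0.427 = 2.668 d.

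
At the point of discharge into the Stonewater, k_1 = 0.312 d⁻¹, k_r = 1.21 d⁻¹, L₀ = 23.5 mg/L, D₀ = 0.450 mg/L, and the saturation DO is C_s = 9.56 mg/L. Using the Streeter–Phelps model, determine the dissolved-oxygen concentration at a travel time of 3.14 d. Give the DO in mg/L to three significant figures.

DO ≈ 6.67 mg/L

k_1 L₀/(k_r−k_1) = 0.312×23.5/(1.21−0.312) = 7.332/0.8980 = 8.165 mg/L.
e^(−k_1 t) = e^(−0.312×3.140) = 0.3754; e^(−k_r t) = e^(−1.21×3.140) = 0.02238.
D = 8.165 × (0.3754 − 0.02238) + 0.450 × 0.02238 = 2.883 + 0.01007 = 2.893 mg/L.
DO = C_s − D = 9.56 − 2.893 = 6.667 mg/L.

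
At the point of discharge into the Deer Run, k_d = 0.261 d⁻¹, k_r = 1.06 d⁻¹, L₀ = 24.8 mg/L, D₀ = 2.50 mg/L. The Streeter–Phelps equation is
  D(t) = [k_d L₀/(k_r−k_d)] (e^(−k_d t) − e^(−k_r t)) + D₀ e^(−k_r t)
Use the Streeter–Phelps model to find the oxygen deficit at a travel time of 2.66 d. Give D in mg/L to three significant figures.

D ≈ 3.71 mg/L

k_d L₀/(k_r−k_d) = 0.261×24.8/(1.06−0.261) = 6.473/0.7990 = 8.101 mg/L.
e^(−k_d t) = e^(−0.261×2.660) = 0.4994; e^(−k_r t) = e^(−1.06×2.660) = 0.05963.
D = 8.101 × (0.4994 − 0.05963) + 2.50 × 0.05963 = 3.563 + 0.1491 = 3.712 mg/L.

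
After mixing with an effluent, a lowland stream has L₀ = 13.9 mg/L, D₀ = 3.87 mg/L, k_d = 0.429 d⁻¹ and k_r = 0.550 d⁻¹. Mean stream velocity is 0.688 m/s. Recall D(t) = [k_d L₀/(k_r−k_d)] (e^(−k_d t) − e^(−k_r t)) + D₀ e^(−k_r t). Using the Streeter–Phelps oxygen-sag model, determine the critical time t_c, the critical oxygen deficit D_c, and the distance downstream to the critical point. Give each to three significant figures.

At the critical point dD/dt = 0, so k_d L₀ e^(−k_d t) = k_r D. Substituting D(t) from the Streeter–Phelps equation and solving for t gives
t_c = ln[(k_r/k_d)(1 − D₀(k_r−k_d)/(k_d L₀))] / (k_r−k_d).
Here k_r−k_d = 0.1210 d⁻¹ and 1 − D₀(k_r−k_d)/(k_d L₀) = 1 − 3.87×0.1210/(0.429×13.9) = 0.9215, so
t_c = ln(1.282 × 0.9215) / 0.1210 = 0.1667 / 0.1210 = 1.378 d.
D_c = (k_d/k_r) L₀ e^(−k_d t_c) = (0.429/0.550) × 13.9 × e^(−0.429×1.378) = 0.7800 × 13.9 × 0.5538 = 6.004 mg/L.
x_c = v t_c = 0.688 m/s × 1.378 d × 86400 s/d = 81880 m ≈ 81.9 km.

t_c ≈ 1.38 d; D_c ≈ 6.00 mg/L; x_c ≈ 81.9 km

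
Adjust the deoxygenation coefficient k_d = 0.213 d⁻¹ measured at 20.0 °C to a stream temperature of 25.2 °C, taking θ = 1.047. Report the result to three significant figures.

k_d ≈ 0.270 d⁻¹

k_d(T₂) = k_d(T₁) · θ^(T₂−T₁) = 0.213 × 1.047^(25.2−20.0)
= 0.213 × 1.047^5.20 = 0.213 × 1.270 = 0.2705 d⁻¹.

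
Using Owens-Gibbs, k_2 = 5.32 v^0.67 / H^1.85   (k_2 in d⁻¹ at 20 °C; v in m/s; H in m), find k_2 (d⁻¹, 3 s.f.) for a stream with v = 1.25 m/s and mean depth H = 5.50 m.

k_2 ≈ 0.264 d⁻¹

k_2 = 5.32 × 1.25^0.67 / 5.50^1.85 = 5.32 × 1.161 / 23.42 = 0.2637 d⁻¹.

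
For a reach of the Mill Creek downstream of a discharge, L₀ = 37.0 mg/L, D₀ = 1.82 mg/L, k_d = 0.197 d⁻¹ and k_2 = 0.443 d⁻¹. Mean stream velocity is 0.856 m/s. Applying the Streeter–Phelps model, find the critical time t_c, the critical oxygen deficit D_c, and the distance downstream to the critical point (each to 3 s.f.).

t_c ≈ 3.04 d; D_c ≈ 9.05 mg/L; x_c ≈ 225 km

t_c = [1/(k_2−k_d)] ln[(k_2/k_d)(1 − D₀(k_2−k_d)/(k_d L₀))]
= [1/(0.443−0.197)] ln[(0.443/0.197)(1 − 1.82×0.2460/(0.197×37.0))]
= (1/0.2460) ln[2.249 × 0.9386] = 4.065 × ln(2.111) = 4.065 × 0.7470 = 3.036 d.
L(t_c) = L₀ e^(−k_d t_c) = 37.0 × 0.5498 = 20.34 mg/L, and at the critical point k_2 D_c = k_d L, so D_c = (0.197/0.443) × 20.34 = 9.046 mg/L.
x_c = v t_c = 0.856 m/s × 3.036 d × 86400 s/d = 224600 m ≈ 225 km.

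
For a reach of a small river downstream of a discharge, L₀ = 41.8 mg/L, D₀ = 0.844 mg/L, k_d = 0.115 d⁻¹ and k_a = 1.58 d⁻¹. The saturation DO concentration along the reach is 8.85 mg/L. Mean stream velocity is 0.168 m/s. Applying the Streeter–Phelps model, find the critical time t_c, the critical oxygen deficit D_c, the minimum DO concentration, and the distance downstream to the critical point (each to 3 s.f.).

With k_a/k_d = 13.74 and 1 − D₀(k_a−k_d)/(k_d L₀) = 0.7428,
t_c = ln(13.74 × 0.7428) / (1.58 − 0.115) = ln(10.21) / 1.465 = 2.323/1.465 = 1.586 d.
L(t_c) = L₀ e^(−k_d t_c) = 41.8 × 0.8333 = 34.83 mg/L, and at the critical point k_a D_c = k_d L, so D_c = (0.115/1.58) × 34.83 = 2.535 mg/L.
Minimum DO = C_s − D_c = 8.85 − 2.535 = 6.315 mg/L.
x_c = v t_c = 0.168 m/s × 1.586 d × 86400 s/d = 23020 m ≈ 23.0 km.

t_c ≈ 1.59 d; D_c ≈ 2.54 mg/L; min DO ≈ 6.31 mg/L; x_c ≈ 23.0 km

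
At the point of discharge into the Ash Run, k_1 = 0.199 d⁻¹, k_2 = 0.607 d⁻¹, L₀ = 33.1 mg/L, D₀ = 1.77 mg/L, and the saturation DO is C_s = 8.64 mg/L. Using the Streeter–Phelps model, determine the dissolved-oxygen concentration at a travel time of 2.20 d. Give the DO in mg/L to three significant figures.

k_1 L₀/(k_2−k_1) = 0.199×33.1/(0.607−0.199) = 6.587/0.4080 = 16.14 mg/L.
e^(−k_1 t) = e^(−0.199×2.200) = 0.6455; e^(−k_2 t) = e^(−0.607×2.200) = 0.2631.
D = 16.14 × (0.6455 − 0.2631) + 1.77 × 0.2631 = 6.174 + 0.4656 = 6.639 mg/L.
DO = C_s − D = 8.64 − 6.639 = 2.001 mg/L.

DO ≈ 2.00 mg/L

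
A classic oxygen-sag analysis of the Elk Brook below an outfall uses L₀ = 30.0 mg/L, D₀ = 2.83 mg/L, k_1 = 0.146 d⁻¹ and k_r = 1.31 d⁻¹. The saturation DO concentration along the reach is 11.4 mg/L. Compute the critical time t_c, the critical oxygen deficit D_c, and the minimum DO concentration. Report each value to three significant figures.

t_c ≈ 0.687 d; D_c ≈ 3.02 mg/L; min DO ≈ 8.38 mg/L

At the critical point dD/dt = 0, so k_1 L₀ e^(−k_1 t) = k_r D. Substituting D(t) from the Streeter–Phelps equation and solving for t gives
t_c = ln[(k_r/k_1)(1 − D₀(k_r−k_1)/(k_1 L₀))] / (k_r−k_1).
Here k_r−k_1 = 1.164 d⁻¹ and 1 − D₀(k_r−k_1)/(k_1 L₀) = 1 − 2.83×1.164/(0.146×30.0) = 0.2479, so
t_c = ln(8.973 × 0.2479) / 1.164 = 0.7995 / 1.164 = 0.6869 d.
L(t_c) = L₀ e^(−k_1 t_c) = 30.0 × 0.9046 = 27.14 mg/L, and at the critical point k_r D_c = k_1 L, so D_c = (0.146/1.31) × 27.14 = 3.024 mg/L.
Minimum DO = C_s − D_c = 11.4 − 3.024 = 8.376 mg/L.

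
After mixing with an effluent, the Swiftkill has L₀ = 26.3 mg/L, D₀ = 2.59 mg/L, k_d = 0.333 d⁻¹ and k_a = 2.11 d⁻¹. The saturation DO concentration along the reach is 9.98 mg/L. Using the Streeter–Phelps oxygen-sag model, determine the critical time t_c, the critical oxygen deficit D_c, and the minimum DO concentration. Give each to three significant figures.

t_c ≈ 0.619 d; D_c ≈ 3.38 mg/L; min DO ≈ 6.60 mg/L

At the critical point dD/dt = 0, so k_d L₀ e^(−k_d t) = k_a D. Substituting D(t) from the Streeter–Phelps equation and solving for t gives
t_c = ln[(k_a/k_d)(1 − D₀(k_a−k_d)/(k_d L₀))] / (k_a−k_d).
Here k_a−k_d = 1.777 d⁻¹ and 1 − D₀(k_a−k_d)/(k_d L₀) = 1 − 2.59×1.777/(0.333×26.3) = 0.4745, so
t_c = ln(6.336 × 0.4745) / 1.777 = 1.101 / 1.777 = 0.6195 d.
D_c = (k_d/k_a) L₀ e^(−k_d t_c) = (0.333/2.11) × 26.3 × e^(−0.333×0.6195) = 0.1578 × 26.3 × 0.8136 = 3.377 mg/L.
Minimum DO = C_s − D_c = 9.98 − 3.377 = 6.603 mg/L.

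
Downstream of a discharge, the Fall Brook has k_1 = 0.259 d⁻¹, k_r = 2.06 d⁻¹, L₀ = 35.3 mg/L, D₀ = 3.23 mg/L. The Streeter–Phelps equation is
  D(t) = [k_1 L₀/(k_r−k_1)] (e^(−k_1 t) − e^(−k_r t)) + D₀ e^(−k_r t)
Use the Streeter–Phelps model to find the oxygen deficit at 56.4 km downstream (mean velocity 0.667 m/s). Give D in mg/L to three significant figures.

D ≈ 3.69 mg/L

Travel time t = x/v = 56.4 km / (0.667 m/s) = 56400 m / 0.667 m/s = 84560 s = 0.9787 d.
k_1 L₀/(k_r−k_1) = 0.259×35.3/(2.06−0.259) = 9.143/1.801 = 5.076 mg/L.
e^(−k_1 t) = e^(−0.259×0.9787) = 0.7761; e^(−k_r t) = e^(−2.06×0.9787) = 0.1332.
D = 5.076 × (0.7761 − 0.1332) + 3.23 × 0.1332 = 3.264 + 0.4302 = 3.694 mg/L.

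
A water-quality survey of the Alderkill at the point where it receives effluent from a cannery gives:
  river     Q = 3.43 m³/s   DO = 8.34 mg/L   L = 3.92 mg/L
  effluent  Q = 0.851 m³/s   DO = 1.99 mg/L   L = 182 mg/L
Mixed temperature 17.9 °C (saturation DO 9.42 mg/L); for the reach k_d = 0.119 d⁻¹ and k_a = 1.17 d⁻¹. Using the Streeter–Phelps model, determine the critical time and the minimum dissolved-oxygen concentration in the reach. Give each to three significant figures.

t_c ≈ 1.46 d; minimum DO ≈ 6.06 mg/L

Mixed DO = (3.43×8.34 + 0.851×1.99)/(3.43+0.851) = 30.30/4.281 = 7.078 mg/L.
Mixed L₀ = (3.43×3.92 + 0.851×182)/(4.281) = 168.3/4.281 = 39.32 mg/L.
Initial deficit D₀ = C_s − DO₀ = 9.42 − 7.078 = 2.342 mg/L.
t_c = (1/1.051) ln[(1.17/0.119)(1 − 2.342×1.051/(0.119×39.32))] = 0.9515 × ln(4.659) = 1.464 d.
D_c = (0.119/1.17) × 39.32 × e^(−0.119×1.464) = 0.1017 × 39.32 × 0.8401 = 3.360 mg/L.
Minimum DO = 9.42 − 3.360 = 6.060 mg/L.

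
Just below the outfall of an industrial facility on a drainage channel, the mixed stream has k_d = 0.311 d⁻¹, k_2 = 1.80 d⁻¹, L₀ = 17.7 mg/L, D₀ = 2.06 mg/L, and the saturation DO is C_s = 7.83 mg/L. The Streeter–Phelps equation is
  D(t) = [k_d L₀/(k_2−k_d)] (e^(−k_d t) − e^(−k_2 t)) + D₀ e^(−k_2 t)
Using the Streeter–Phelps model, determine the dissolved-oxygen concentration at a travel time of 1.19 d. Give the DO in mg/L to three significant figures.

DO ≈ 5.47 mg/L

k_d L₀/(k_2−k_d) = 0.311×17.7/(1.80−0.311) = 5.505/1.489 = 3.697 mg/L.
e^(−k_d t) = e^(−0.311×1.190) = 0.6907; e^(−k_2 t) = e^(−1.80×1.190) = 0.1174.
D = 3.697 × (0.6907 − 0.1174) + 2.06 × 0.1174 = 2.119 + 0.2419 = 2.361 mg/L.
DO = C_s − D = 7.83 − 2.361 = 5.469 mg/L.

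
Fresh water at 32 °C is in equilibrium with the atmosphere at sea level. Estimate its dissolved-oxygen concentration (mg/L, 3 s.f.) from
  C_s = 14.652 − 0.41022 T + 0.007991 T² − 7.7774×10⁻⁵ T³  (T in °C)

C_s ≈ 7.16 mg/L

C_s = 14.652 − 0.41022×32 + 0.007991×32² − 7.7774×10⁻⁵×32³ = 7.159 mg/L.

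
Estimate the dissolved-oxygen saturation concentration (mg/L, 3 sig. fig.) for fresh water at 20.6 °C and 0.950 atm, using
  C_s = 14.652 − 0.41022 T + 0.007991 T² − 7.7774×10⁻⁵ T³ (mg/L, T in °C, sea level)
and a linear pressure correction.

C_s ≈ 8.47 mg/L

At sea level: C_s = 14.652 − 0.41022×20.6 + 0.007991×20.6² − 7.7774×10⁻⁵×20.6³ = 8.913 mg/L.
Pressure correction: C_s' = 8.913 × 0.950 = 8.467 mg/L.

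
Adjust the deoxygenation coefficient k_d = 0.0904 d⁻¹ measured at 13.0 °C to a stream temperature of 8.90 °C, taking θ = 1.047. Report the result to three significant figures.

k_d(T₂) = k_d(T₁) · θ^(T₂−T₁) = 0.0904 × 1.047^(8.90−13.0)
= 0.0904 × 1.047^-4.10 = 0.0904 × 0.8284 = 0.07488 d⁻¹.

k_d ≈ 0.0749 d⁻¹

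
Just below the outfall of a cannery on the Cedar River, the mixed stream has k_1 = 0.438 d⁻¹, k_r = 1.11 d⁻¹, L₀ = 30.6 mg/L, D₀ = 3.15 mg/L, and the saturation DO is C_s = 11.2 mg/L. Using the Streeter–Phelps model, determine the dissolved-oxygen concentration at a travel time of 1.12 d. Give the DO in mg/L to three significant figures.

DO ≈ 3.83 mg/L

k_1 L₀/(k_r−k_1) = 0.438×30.6/(1.11−0.438) = 13.40/0.6720 = 19.94 mg/L.
e^(−k_1 t) = e^(−0.438×1.120) = 0.6123; e^(−k_r t) = e^(−1.11×1.120) = 0.2885.
D = 19.94 × (0.6123 − 0.2885) + 3.15 × 0.2885 = 6.459 + 0.9086 = 7.367 mg/L.
DO = C_s − D = 11.2 − 7.367 = 3.833 mg/L.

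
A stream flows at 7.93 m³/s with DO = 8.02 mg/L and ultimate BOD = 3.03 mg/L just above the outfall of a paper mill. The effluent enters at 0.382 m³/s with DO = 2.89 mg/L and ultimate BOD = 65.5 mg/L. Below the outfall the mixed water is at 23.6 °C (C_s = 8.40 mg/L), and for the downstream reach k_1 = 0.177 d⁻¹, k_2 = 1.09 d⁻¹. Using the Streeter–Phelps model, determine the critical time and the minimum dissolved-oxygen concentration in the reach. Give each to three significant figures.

t_c ≈ 1.14 d; minimum DO ≈ 7.62 mg/L

Mixed DO = (7.93×8.02 + 0.382×2.89)/(7.93+0.382) = 64.70/8.312 = 7.784 mg/L.
Mixed L₀ = (7.93×3.03 + 0.382×65.5)/(8.312) = 49.05/8.312 = 5.901 mg/L.
Initial deficit D₀ = C_s − DO₀ = 8.40 − 7.784 = 0.6158 mg/L.
t_c = (1/0.9130) ln[(1.09/0.177)(1 − 0.6158×0.9130/(0.177×5.901))] = 1.095 × ln(2.844) = 1.145 d.
D_c = (0.177/1.09) × 5.901 × e^(−0.177×1.145) = 0.1624 × 5.901 × 0.8166 = 0.7825 mg/L.
Minimum DO = 8.40 − 0.7825 = 7.618 mg/L.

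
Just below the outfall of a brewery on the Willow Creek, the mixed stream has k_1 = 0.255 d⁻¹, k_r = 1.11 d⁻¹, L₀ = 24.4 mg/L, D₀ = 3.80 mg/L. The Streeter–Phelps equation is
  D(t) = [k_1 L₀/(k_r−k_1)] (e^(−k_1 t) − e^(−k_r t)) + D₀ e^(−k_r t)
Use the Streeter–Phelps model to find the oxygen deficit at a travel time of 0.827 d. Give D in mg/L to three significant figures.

D ≈ 4.51 mg/L

k_1 L₀/(k_r−k_1) = 0.255×24.4/(1.11−0.255) = 6.222/0.8550 = 7.277 mg/L.
e^(−k_1 t) = e^(−0.255×0.8270) = 0.8099; e^(−k_r t) = e^(−1.11×0.8270) = 0.3993.
D = 7.277 × (0.8099 − 0.3993) + 3.80 × 0.3993 = 2.988 + 1.517 = 4.505 mg/L.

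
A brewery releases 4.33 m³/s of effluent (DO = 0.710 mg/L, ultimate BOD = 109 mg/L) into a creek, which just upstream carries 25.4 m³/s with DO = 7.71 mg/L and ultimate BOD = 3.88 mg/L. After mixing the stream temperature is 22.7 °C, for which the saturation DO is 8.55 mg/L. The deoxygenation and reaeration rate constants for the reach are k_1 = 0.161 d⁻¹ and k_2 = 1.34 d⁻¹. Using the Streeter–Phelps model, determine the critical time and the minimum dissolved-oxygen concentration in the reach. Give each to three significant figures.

Mixed DO = (25.4×7.71 + 4.33×0.710)/(25.4+4.33) = 198.9/29.73 = 6.690 mg/L.
Mixed L₀ = (25.4×3.88 + 4.33×109)/(29.73) = 570.5/29.73 = 19.19 mg/L.
Initial deficit D₀ = C_s − DO₀ = 8.55 − 6.690 = 1.860 mg/L.
t_c = (1/1.179) ln[(1.34/0.161)(1 − 1.860×1.179/(0.161×19.19))] = 0.8482 × ln(2.417) = 0.7486 d.
D_c = (0.161/1.34) × 19.19 × e^(−0.161×0.7486) = 0.1201 × 19.19 × 0.8865 = 2.044 mg/L.
Minimum DO = 8.55 − 2.044 = 6.506 mg/L.

t_c ≈ 0.749 d; minimum DO ≈ 6.51 mg/L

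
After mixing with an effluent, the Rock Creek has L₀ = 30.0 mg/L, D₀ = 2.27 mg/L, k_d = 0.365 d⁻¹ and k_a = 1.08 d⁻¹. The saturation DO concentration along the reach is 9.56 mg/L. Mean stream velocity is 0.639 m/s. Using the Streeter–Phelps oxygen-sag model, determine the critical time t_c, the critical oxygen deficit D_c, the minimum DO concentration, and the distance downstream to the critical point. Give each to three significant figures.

t_c ≈ 1.29 d; D_c ≈ 6.32 mg/L; min DO ≈ 3.24 mg/L; x_c ≈ 71.4 km

t_c = [1/(k_a−k_d)] ln[(k_a/k_d)(1 − D₀(k_a−k_d)/(k_d L₀))]
= [1/(1.08−0.365)] ln[(1.08/0.365)(1 − 2.27×0.7150/(0.365×30.0))]
= (1/0.7150) ln[2.959 × 0.8518] = 1.399 × ln(2.520) = 1.399 × 0.9244 = 1.293 d.
L(t_c) = L₀ e^(−k_d t_c) = 30.0 × 0.6238 = 18.71 mg/L, and at the critical point k_a D_c = k_d L, so D_c = (0.365/1.08) × 18.71 = 6.325 mg/L.
Minimum DO = C_s − D_c = 9.56 − 6.325 = 3.235 mg/L.
x_c = v t_c = 0.639 m/s × 1.293 d × 86400 s/d = 71380 m ≈ 71.4 km.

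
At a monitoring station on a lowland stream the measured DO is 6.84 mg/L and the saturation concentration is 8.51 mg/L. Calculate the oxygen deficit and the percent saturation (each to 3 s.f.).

D = C_s − C = 8.51 − 6.84 = 1.67 mg/L.
% saturation = 6.84/8.51 × 100 = 80.4 %.

D ≈ 1.67 mg/L; 80.4 % saturation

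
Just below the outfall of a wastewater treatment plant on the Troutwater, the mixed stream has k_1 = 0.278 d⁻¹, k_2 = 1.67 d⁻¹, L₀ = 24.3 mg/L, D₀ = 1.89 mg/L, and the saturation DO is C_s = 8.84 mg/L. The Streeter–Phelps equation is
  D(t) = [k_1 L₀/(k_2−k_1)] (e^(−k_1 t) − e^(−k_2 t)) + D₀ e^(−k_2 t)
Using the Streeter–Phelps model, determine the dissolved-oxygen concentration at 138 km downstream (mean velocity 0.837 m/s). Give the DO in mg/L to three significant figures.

Travel time t = x/v = 138 km / (0.837 m/s) = 138000 m / 0.837 m/s = 164900 s = 1.908 d.
k_1 L₀/(k_2−k_1) = 0.278×24.3/(1.67−0.278) = 6.755/1.392 = 4.853 mg/L.
e^(−k_1 t) = e^(−0.278×1.908) = 0.5883; e^(−k_2 t) = e^(−1.67×1.908) = 0.04130.
D = 4.853 × (0.5883 − 0.04130) + 1.89 × 0.04130 = 2.655 + 0.07806 = 2.733 mg/L.
DO = C_s − D = 8.84 − 2.733 = 6.107 mg/L.

DO ≈ 6.11 mg/L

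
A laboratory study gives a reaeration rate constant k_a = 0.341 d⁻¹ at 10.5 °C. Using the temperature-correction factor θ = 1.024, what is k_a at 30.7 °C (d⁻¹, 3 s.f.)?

k_a ≈ 0.551 d⁻¹

k_a(T₂) = k_a(T₁) · θ^(T₂−T₁) = 0.341 × 1.024^(30.7−10.5)
= 0.341 × 1.024^20.2 = 0.341 × 1.615 = 0.5506 d⁻¹.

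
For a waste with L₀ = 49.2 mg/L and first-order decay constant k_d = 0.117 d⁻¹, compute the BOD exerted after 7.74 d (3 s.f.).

y_t = L₀(1 − e^(−k_d t)) = 49.2 × (1 − e^(−0.117×7.74))
= 49.2 × (1 − 0.4043) = 49.2 × 0.5957 = 29.31 mg/L.

y ≈ 29.3 mg/L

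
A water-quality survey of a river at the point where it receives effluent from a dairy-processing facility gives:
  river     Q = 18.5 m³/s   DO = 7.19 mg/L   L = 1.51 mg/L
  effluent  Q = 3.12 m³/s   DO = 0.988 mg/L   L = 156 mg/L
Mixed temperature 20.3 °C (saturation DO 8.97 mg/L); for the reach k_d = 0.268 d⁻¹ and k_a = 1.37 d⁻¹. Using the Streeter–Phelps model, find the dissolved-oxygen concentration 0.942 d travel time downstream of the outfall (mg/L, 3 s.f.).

DO ≈ 5.33 mg/L

Mixed DO = (18.5×7.19 + 3.12×0.988)/(18.5+3.12) = 136.1/21.62 = 6.295 mg/L.
Mixed L₀ = (18.5×1.51 + 3.12×156)/(21.62) = 514.7/21.62 = 23.80 mg/L.
Initial deficit D₀ = C_s − DO₀ = 8.97 − 6.295 = 2.675 mg/L.
D(0.942) = [0.268×23.80/(1.37−0.268)](e^(−0.268×0.942) − e^(−1.37×0.942)) + 2.675 e^(−1.37×0.942)
= 5.789 × (0.7769 − 0.2751) + 2.675 × 0.2751 = 3.641 mg/L.
DO = 8.97 − 3.641 = 5.329 mg/L.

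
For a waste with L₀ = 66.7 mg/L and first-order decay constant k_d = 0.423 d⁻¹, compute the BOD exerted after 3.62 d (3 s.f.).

y_t = L₀(1 − e^(−k_d t)) = 66.7 × (1 − e^(−0.423×3.62))
= 66.7 × (1 − 0.2163) = 66.7 × 0.7837 = 52.28 mg/L.

y ≈ 52.3 mg/L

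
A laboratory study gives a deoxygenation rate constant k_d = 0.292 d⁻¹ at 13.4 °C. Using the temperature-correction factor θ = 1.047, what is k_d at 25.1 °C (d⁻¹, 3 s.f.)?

k_d ≈ 0.500 d⁻¹

k_d(T₂) = k_d(T₁) · θ^(T₂−T₁) = 0.292 × 1.047^(25.1−13.4)
= 0.292 × 1.047^11.7 = 0.292 × 1.711 = 0.4998 d⁻¹.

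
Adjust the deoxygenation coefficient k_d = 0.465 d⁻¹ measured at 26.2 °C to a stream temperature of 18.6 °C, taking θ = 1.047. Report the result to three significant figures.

k_d(T₂) = k_d(T₁) · θ^(T₂−T₁) = 0.465 × 1.047^(18.6−26.2)
= 0.465 × 1.047^-7.60 = 0.465 × 0.7054 = 0.3280 d⁻¹.

k_d ≈ 0.328 d⁻¹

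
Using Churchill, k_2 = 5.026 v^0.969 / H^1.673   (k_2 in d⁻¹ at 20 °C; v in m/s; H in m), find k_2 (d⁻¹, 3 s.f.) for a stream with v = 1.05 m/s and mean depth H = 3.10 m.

k_2 ≈ 0.794 d⁻¹

k_2 = 5.026 × 1.05^0.969 / 3.10^1.673 = 5.026 × 1.048 / 6.638 = 0.7938 d⁻¹.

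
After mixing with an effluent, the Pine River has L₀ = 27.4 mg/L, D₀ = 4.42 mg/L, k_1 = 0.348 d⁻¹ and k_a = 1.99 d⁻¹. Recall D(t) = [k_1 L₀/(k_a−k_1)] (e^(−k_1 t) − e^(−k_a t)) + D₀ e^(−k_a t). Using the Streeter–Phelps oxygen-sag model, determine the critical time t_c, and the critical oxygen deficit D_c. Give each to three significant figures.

t_c ≈ 0.190 d; D_c ≈ 4.49 mg/L

With k_a/k_1 = 5.718 and 1 − D₀(k_a−k_1)/(k_1 L₀) = 0.2389,
t_c = ln(5.718 × 0.2389) / (1.99 − 0.348) = ln(1.366) / 1.642 = 0.3118/1.642 = 0.1899 d.
D_c = (k_1/k_a) L₀ e^(−k_1 t_c) = (0.348/1.99) × 27.4 × e^(−0.348×0.1899) = 0.1749 × 27.4 × 0.9361 = 4.485 mg/L.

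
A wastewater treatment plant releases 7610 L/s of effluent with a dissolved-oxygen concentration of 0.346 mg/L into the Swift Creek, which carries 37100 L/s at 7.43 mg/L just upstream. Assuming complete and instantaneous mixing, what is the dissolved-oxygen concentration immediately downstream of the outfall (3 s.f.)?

Flow-weighted mixing: C = (Q_r C_r + Q_w C_w)/(Q_r + Q_w)
= (37100×7.43 + 7610×0.346)/(37100 + 7610) = 278300/44710 = 6.224 mg/L.

6.22 mg/L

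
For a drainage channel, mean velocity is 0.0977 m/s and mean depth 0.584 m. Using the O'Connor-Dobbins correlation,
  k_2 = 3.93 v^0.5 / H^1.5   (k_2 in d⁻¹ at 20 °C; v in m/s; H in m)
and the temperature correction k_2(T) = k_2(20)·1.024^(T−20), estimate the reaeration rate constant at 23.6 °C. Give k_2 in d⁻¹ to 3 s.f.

k_2 ≈ 3.00 d⁻¹

k_2(20) = 3.93 × 0.0977^0.5 / 0.584^1.5 = 3.93 × 0.3126 / 0.4463 = 2.752 d⁻¹.
k_2(23.6) = 2.752 × 1.024^(23.6−20) = 2.752 × 1.089 = 2.998 d⁻¹.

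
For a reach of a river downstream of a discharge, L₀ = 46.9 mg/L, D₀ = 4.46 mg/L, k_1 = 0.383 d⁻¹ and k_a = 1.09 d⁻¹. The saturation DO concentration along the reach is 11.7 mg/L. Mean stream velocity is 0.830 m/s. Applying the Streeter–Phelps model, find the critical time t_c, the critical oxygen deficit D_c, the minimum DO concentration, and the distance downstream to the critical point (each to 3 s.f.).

With k_a/k_1 = 2.846 and 1 − D₀(k_a−k_1)/(k_1 L₀) = 0.8245,
t_c = ln(2.846 × 0.8245) / (1.09 − 0.383) = ln(2.346) / 0.7070 = 0.8529/0.7070 = 1.206 d.
D_c = (k_1/k_a) L₀ e^(−k_1 t_c) = (0.383/1.09) × 46.9 × e^(−0.383×1.206) = 0.3514 × 46.9 × 0.6300 = 10.38 mg/L.
Minimum DO = C_s − D_c = 11.7 − 10.38 = 1.318 mg/L.
x_c = v t_c = 0.830 m/s × 1.206 d × 86400 s/d = 86510 m ≈ 86.5 km.

t_c ≈ 1.21 d; D_c ≈ 10.4 mg/L; min DO ≈ 1.32 mg/L; x_c ≈ 86.5 km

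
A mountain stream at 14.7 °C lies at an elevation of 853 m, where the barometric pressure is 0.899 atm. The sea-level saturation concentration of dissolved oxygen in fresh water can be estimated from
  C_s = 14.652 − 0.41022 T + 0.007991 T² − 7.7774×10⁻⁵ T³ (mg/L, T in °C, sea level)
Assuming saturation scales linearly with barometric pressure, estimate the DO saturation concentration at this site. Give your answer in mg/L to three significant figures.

At sea level: C_s = 14.652 − 0.41022×14.7 + 0.007991×14.7² − 7.7774×10⁻⁵×14.7³ = 10.10 mg/L.
Pressure correction: C_s' = 10.10 × 0.899 = 9.081 mg/L.

C_s ≈ 9.08 mg/L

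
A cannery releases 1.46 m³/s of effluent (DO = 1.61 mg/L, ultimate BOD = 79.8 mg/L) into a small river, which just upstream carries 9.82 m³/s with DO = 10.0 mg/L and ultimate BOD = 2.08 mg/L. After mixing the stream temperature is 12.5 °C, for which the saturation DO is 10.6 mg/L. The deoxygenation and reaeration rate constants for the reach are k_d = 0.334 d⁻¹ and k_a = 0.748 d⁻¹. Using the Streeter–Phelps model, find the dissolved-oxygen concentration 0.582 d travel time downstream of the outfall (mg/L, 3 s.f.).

DO ≈ 7.78 mg/L

Mixed DO = (9.82×10.0 + 1.46×1.61)/(9.82+1.46) = 100.6/11.28 = 8.914 mg/L.
Mixed L₀ = (9.82×2.08 + 1.46×79.8)/(11.28) = 136.9/11.28 = 12.14 mg/L.
Initial deficit D₀ = C_s − DO₀ = 10.6 − 8.914 = 1.686 mg/L.
D(0.582) = [0.334×12.14/(0.748−0.334)](e^(−0.334×0.582) − e^(−0.748×0.582)) + 1.686 e^(−0.748×0.582)
= 9.794 × (0.8233 − 0.6470) + 1.686 × 0.6470 = 2.817 mg/L.
DO = 10.6 − 2.817 = 7.783 mg/L.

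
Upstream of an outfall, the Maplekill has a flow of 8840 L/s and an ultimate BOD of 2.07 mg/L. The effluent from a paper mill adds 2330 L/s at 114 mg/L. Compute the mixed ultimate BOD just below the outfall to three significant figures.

25.4 mg/L

Flow-weighted mixing: C = (Q_r C_r + Q_w C_w)/(Q_r + Q_w)
= (8840×2.07 + 2330×114)/(8840 + 2330) = 283900/11170 = 25.42 mg/L.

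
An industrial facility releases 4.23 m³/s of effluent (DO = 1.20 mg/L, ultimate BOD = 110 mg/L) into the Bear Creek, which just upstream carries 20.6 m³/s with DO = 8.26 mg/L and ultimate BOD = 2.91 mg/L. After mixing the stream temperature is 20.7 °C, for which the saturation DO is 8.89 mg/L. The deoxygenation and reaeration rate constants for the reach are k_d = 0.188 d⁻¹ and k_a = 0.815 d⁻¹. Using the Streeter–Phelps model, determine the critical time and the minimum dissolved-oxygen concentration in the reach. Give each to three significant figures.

t_c ≈ 1.80 d; minimum DO ≈ 5.41 mg/L

Mixed DO = (20.6×8.26 + 4.23×1.20)/(20.6+4.23) = 175.2/24.83 = 7.057 mg/L.
Mixed L₀ = (20.6×2.91 + 4.23×110)/(24.83) = 525.2/24.83 = 21.15 mg/L.
Initial deficit D₀ = C_s − DO₀ = 8.89 − 7.057 = 1.833 mg/L.
t_c = (1/0.6270) ln[(0.815/0.188)(1 − 1.833×0.6270/(0.188×21.15))] = 1.595 × ln(3.082) = 1.795 d.
D_c = (0.188/0.815) × 21.15 × e^(−0.188×1.795) = 0.2307 × 21.15 × 0.7135 = 3.482 mg/L.
Minimum DO = 8.89 − 3.482 = 5.408 mg/L.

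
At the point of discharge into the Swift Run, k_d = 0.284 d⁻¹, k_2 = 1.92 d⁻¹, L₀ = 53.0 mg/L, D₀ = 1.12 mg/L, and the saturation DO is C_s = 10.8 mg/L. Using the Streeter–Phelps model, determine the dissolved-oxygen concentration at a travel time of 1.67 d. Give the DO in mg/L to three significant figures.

DO ≈ 5.40 mg/L

k_d L₀/(k_2−k_d) = 0.284×53.0/(1.92−0.284) = 15.05/1.636 = 9.200 mg/L.
e^(−k_d t) = e^(−0.284×1.670) = 0.6223; e^(−k_2 t) = e^(−1.92×1.670) = 0.04050.
D = 9.200 × (0.6223 − 0.04050) + 1.12 × 0.04050 = 5.353 + 0.04536 = 5.398 mg/L.
DO = C_s − D = 10.8 − 5.398 = 5.402 mg/L.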